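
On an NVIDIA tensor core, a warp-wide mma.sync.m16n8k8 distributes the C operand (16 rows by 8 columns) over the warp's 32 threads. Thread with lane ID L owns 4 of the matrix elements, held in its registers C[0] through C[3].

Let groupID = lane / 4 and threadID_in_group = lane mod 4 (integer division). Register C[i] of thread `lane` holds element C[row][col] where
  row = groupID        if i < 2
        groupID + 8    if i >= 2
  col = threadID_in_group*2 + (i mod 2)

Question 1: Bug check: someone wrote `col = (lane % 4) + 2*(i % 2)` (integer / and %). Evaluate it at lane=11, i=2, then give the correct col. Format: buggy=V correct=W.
`(lane % 4) + 2*(i % 2)`[11,2]→3
lane 11→11/4=2, 11 mod 4=3
i=2  r:2+8→10  c:2·3+0→6
col: 3 vs 6

buggy=3 correct=6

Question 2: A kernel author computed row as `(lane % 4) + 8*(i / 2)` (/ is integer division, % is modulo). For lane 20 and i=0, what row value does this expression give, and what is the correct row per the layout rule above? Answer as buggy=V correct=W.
buggy=0 correct=5

`(lane % 4) + 8*(i / 2)`[20,0]->0
lane 20: g=5 (20/4), t=0 (20%4)
i=0: r=5+0=5, c=0*2+0=0
row: 0 vs 5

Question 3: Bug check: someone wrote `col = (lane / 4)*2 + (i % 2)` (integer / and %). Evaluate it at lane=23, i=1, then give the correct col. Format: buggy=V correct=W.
buggy=11 correct=7

`(lane / 4)*2 + (i % 2)`[23,1]->11
lane 23: gid=5 (23/4), tid=3 (23%4)
i=1: r=5+0=5, c=3*2+1=7
col: 11 vs 7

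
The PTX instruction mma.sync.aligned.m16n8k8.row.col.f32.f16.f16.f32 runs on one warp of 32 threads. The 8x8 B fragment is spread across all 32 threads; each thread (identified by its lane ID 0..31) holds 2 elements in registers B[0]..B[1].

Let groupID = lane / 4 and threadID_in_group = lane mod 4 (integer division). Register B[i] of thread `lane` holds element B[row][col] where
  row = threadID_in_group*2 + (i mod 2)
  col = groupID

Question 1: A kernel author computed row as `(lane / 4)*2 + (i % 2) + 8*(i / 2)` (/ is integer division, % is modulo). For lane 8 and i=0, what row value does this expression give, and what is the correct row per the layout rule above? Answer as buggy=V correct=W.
`(lane / 4)*2 + (i % 2) + 8*(i / 2)`[8,0]->4
8: g=2,t=0
[0] (0*2+0,2) = (0,2)
row: 4 vs 0

buggy=4 correct=0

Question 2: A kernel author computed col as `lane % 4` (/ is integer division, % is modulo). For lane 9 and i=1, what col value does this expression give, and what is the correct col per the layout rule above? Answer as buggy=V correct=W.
`lane % 4`[9,1]⇒1
9: gr=2,th=1
[1] (1*2+1,2) = (3,2)
col: 1 vs 2

buggy=1 correct=2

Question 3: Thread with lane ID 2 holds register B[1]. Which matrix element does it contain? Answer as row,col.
2: gid=0,tid=2
[1] (2*2+1,0) = (5,0)

5,0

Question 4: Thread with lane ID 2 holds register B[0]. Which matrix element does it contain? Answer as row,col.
4,0

2: G=0,T=2
[0] (2*2+0,0) = (4,0)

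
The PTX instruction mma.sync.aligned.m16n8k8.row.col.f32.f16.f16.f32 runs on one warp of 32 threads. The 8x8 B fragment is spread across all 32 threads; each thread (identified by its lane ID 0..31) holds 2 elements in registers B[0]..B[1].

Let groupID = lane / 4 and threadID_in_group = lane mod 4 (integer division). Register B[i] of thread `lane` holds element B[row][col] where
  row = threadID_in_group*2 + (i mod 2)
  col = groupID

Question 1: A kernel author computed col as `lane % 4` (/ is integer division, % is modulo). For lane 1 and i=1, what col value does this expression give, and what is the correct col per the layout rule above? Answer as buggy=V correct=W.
`lane % 4`[1,1]→1
1: G=0,T=1
[1] (1*2+1,0) = (3,0)
col: 1 vs 0

buggy=1 correct=0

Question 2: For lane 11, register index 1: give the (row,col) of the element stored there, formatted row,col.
7,2

lane 11: g=2 (11/4), t=3 (11%4)
i=1: r=3*2+1=7, c=g=2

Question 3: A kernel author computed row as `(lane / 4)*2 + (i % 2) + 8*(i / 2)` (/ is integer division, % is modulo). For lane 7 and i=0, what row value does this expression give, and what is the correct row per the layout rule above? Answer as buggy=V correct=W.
`(lane / 4)*2 + (i % 2) + 8*(i / 2)`[7,0]->2
L=7->g=7>>2=1, t=7&3=3
[0]->row 3·2+0=6  col g=1
row: 2 vs 6

buggy=2 correct=6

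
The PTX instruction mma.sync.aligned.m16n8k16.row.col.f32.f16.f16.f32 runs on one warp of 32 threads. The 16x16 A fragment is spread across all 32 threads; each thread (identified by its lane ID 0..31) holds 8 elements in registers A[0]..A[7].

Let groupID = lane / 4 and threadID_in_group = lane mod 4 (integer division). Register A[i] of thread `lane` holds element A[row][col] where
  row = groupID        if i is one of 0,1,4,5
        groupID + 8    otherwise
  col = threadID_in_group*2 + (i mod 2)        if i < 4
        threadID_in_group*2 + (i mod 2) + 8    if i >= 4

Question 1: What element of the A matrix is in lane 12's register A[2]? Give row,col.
lane 12⇒12/4=3, 12 mod 4=0
i=2  r:3+8⇒11  c:2·0+0+0⇒0

11,0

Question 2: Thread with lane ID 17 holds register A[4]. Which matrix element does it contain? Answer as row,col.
17: gr=4,th=1
[4] (4+0,1*2+0+8) = (4,10)

4,10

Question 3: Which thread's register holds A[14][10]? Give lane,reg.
r=14->g=6,rb=1  c=10->cb=1,t=1,b0=0
L=6*4+1=25  i=1*4+1*2+0=6

25,6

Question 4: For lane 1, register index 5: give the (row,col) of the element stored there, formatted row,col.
0,11

1: gid=0,tid=1
[5] (0+0,1*2+1+8) = (0,11)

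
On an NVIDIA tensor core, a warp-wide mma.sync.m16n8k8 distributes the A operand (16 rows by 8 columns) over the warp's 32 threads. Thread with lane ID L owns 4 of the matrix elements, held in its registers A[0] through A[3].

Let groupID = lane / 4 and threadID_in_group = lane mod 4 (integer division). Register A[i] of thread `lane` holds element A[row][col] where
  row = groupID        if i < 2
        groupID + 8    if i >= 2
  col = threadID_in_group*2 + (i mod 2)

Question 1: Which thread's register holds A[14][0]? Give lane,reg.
24,2

r: 14->gid=6,r8=1  c: 0->tid=0,i&1=0
L=6*4+0=24  i=1*2+0=2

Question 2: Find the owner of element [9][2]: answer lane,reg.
r=9->g=1,rb=1  c=2->t=1,b0=0
L=1*4+1=5  i=1*2+0=2

5,2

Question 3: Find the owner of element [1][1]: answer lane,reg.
4,1

r=1->g=1,rb=0  c=1->t=0,b0=1
L=1*4+0=4  i=0*2+1=1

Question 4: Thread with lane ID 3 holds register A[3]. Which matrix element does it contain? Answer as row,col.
8,7

3: gid=0,tid=3
[3] (0+8,3*2+1) = (8,7)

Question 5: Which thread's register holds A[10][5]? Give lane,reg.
r=10→G=2,rhi=1  c=5→T=2,p=1
L=2*4+2=10  i=1*2+1=3

10,3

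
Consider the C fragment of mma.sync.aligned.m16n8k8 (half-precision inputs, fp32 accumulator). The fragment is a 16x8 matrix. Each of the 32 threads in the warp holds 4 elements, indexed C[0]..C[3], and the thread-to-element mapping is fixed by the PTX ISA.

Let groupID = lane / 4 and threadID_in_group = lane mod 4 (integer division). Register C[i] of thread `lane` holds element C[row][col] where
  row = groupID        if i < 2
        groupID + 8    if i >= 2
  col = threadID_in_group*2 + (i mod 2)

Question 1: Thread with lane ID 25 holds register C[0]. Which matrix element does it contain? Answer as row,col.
lane 25: gr=6 (25/4), th=1 (25%4)
i=0: r=6+0=6, c=1*2+0=2

6,2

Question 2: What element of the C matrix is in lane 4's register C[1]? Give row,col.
1,1

L=4=>grp=4>>2=1, tig=4&3=0
[1]=>row 1+0=1  col 0·2+1=1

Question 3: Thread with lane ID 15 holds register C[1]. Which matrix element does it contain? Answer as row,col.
3,7

L=15->gid=15>>2=3, tid=15&3=3
[1]->row 3+0=3  col 3·2+1=7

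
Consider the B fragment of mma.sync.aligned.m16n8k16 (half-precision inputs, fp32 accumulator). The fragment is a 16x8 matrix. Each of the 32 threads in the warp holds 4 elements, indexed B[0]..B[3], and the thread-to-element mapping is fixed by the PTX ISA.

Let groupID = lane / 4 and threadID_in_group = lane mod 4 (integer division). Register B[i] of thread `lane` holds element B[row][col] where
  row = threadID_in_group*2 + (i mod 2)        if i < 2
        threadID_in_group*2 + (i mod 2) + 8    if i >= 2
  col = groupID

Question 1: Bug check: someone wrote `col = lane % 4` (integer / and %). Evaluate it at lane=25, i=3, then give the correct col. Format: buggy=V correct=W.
`lane % 4`[25,3]->1
25: gid=6,tid=1
[3] (1*2+1+8,6) = (11,6)
col: 1 vs 6

buggy=1 correct=6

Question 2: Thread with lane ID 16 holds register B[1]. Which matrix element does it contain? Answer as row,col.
1,4

L=16→G=16>>2=4, T=16&3=0
[1]→row 0·2+1+0=1  col G=4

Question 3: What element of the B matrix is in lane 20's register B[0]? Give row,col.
20: gr=5,th=0
[0] (0*2+0+0,5) = (0,5)

0,5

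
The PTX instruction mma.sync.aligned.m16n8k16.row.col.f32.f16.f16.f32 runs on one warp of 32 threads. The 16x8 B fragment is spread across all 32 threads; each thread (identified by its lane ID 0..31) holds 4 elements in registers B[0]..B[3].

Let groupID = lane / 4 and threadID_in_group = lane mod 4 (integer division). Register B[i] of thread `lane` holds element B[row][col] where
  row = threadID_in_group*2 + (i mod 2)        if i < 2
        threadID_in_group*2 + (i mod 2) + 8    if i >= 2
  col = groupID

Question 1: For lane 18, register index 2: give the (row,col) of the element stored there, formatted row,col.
L=18->gid=18>>2=4, tid=18&3=2
[2]->row 2·2+0+8=12  col gid=4

12,4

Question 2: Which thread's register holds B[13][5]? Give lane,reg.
22,3

c:5=>grp=5  r:13=>rB=1,tig=2,lo=1
L=5*4+2=22  i=1*2+1=3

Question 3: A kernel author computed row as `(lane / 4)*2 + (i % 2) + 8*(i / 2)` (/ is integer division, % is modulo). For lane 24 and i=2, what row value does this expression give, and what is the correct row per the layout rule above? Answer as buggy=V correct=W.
`(lane / 4)*2 + (i % 2) + 8*(i / 2)`[24,2]⇒20
lane 24: gr=6 (24/4), th=0 (24%4)
i=2: r=0*2+0+8=8, c=gr=6
row: 20 vs 8

buggy=20 correct=8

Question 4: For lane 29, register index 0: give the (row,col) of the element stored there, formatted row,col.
2,7

L=29→G=29>>2=7, T=29&3=1
[0]→row 1·2+0+0=2  col G=7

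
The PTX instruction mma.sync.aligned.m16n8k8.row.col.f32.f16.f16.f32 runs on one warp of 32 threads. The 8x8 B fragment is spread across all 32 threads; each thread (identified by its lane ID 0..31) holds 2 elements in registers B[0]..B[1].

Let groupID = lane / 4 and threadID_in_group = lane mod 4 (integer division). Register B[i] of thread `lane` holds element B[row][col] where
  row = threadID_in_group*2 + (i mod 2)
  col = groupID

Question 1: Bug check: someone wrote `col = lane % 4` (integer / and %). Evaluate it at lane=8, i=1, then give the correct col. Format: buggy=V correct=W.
`lane % 4`[8,1]->0
8: gid=2,tid=0
[1] (0*2+1,2) = (1,2)
col: 0 vs 2

buggy=0 correct=2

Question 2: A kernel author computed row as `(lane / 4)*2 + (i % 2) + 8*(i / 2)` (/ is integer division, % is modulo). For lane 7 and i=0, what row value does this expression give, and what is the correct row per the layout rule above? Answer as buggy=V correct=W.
buggy=2 correct=6

`(lane / 4)*2 + (i % 2) + 8*(i / 2)`[7,0]=>2
lane 7=>7/4=1, 7 mod 4=3
i=0  r:2·3+0=>6  c:1
row: 2 vs 6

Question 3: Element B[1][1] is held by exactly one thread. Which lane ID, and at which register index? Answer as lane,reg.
4,1

c=1→G=1  r=1→T=0,p=1
L=1*4+0=4  i=1=1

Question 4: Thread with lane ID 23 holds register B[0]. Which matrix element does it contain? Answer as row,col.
23: g=5,t=3
[0] (3*2+0,5) = (6,5)

6,5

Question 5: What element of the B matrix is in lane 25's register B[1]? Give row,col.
lane 25: gr=6 (25/4), th=1 (25%4)
i=1: r=1*2+1=3, c=gr=6

3,6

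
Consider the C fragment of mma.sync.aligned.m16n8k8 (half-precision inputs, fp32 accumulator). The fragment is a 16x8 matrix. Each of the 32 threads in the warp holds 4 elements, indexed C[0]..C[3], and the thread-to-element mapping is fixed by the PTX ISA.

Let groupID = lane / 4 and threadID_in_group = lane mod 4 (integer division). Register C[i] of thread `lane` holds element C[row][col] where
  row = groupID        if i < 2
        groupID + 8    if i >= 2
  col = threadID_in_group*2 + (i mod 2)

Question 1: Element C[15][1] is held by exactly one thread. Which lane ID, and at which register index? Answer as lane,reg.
r:15=>grp=7,rB=1  c:1=>tig=0,lo=1
L=7*4+0=28  i=1*2+1=3

28,3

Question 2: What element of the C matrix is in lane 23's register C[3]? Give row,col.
13,7

L=23->g=23>>2=5, t=23&3=3
[3]->row 5+8=13  col 3·2+1=7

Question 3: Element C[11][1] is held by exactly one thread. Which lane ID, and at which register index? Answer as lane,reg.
12,3

r:11=>grp=3,rB=1  c:1=>tig=0,lo=1
L=3*4+0=12  i=1*2+1=3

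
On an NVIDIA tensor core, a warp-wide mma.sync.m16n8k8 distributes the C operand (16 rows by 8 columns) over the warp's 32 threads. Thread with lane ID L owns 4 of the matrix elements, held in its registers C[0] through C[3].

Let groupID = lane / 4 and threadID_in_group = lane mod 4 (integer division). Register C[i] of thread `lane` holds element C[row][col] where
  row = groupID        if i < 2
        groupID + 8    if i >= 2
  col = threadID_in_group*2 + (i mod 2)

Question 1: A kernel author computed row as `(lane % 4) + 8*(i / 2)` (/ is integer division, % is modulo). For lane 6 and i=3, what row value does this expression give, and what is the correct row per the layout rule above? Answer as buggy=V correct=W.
`(lane % 4) + 8*(i / 2)`[6,3]=>10
L=6=>grp=6>>2=1, tig=6&3=2
[3]=>row 1+8=9  col 2·2+1=5
row: 10 vs 9

buggy=10 correct=9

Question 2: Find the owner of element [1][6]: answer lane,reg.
r:1=>grp=1,rB=0  c:6=>tig=3,lo=0
L=1*4+3=7  i=0*2+0=0

7,0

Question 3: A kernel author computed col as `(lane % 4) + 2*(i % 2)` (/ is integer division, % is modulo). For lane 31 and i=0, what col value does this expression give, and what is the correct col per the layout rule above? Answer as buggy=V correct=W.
buggy=3 correct=6

`(lane % 4) + 2*(i % 2)`[31,0]->3
31: gid=7,tid=3
[0] (7+0,3*2+0) = (7,6)
col: 3 vs 6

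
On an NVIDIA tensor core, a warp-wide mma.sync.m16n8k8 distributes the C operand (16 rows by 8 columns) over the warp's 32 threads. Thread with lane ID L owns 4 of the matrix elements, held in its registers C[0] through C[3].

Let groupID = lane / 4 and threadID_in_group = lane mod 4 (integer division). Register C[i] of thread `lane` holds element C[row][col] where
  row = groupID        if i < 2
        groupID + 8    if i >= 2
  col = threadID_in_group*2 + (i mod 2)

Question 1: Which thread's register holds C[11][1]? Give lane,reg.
12,3

r=11⇒gr=3,Rb=1  c=1⇒th=0,odd=1
L=3*4+0=12  i=1*2+1=3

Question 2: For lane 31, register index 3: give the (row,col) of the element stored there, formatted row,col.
L=31->g=31>>2=7, t=31&3=3
[3]->row 7+8=15  col 3·2+1=7

15,7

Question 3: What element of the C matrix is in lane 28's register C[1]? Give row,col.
7,1

L=28⇒gr=28>>2=7, th=28&3=0
[1]⇒row 7+0=7  col 0·2+1=1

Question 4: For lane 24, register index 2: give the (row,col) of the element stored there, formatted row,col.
24: G=6,T=0
[2] (6+8,0*2+0) = (14,0)

14,0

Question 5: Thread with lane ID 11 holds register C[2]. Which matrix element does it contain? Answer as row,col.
lane 11: gid=2 (11/4), tid=3 (11%4)
i=2: r=2+8=10, c=3*2+0=6

10,6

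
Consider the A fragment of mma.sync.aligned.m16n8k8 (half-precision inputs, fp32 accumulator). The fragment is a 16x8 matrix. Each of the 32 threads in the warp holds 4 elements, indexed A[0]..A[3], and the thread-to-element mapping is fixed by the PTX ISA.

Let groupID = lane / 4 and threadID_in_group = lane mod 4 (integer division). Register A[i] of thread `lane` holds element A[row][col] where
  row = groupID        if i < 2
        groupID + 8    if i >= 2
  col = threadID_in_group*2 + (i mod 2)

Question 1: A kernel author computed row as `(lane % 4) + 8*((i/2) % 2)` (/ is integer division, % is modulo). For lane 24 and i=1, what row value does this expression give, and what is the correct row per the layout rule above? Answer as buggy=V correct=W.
buggy=0 correct=6

`(lane % 4) + 8*((i/2) % 2)`[24,1]->0
L=24->gid=24>>2=6, tid=24&3=0
[1]->row 6+0=6  col 0·2+1=1
row: 0 vs 6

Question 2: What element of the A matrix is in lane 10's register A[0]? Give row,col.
2,4

lane 10→10/4=2, 10 mod 4=2
i=0  r:2+0→2  c:2·2+0→4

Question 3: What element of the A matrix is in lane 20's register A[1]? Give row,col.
5,1

20: g=5,t=0
[1] (5+0,0*2+1) = (5,1)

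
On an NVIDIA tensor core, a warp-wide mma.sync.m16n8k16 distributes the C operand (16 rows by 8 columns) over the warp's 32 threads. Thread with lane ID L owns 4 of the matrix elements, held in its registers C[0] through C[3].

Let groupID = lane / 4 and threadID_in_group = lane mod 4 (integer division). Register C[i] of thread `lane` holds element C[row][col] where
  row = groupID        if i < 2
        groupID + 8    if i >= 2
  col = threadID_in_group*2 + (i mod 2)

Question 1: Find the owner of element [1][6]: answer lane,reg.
r: 1->gid=1,r8=0  c: 6->tid=3,i&1=0
L=1*4+3=7  i=0*2+0=0

7,0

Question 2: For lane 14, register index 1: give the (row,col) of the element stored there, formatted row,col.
lane 14->14/4=3, 14 mod 4=2
i=1  r:3+0->3  c:2·2+1->5

3,5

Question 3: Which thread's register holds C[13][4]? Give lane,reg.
22,2

r=13⇒gr=5,Rb=1  c=4⇒th=2,odd=0
L=5*4+2=22  i=1*2+0=2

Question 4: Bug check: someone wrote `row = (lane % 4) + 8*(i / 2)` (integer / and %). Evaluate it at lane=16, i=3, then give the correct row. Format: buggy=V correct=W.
buggy=8 correct=12

`(lane % 4) + 8*(i / 2)`[16,3]→8
L=16→G=16>>2=4, T=16&3=0
[3]→row 4+8=12  col 0·2+1=1
row: 8 vs 12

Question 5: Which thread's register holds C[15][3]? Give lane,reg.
r: 15->gid=7,r8=1  c: 3->tid=1,i&1=1
L=7*4+1=29  i=1*2+1=3

29,3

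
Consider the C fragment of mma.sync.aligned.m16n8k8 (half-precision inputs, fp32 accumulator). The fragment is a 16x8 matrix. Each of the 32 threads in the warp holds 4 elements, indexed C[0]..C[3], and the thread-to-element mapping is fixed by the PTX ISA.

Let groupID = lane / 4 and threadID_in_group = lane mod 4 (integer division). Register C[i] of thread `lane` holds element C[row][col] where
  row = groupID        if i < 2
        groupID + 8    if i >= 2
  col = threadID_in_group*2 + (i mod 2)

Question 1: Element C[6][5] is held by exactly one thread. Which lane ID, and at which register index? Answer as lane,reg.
r=6⇒gr=6,Rb=0  c=5⇒th=2,odd=1
L=6*4+2=26  i=0*2+1=1

26,1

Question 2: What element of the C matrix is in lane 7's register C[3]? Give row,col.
9,7

lane 7: grp=1 (7/4), tig=3 (7%4)
i=3: r=1+8=9, c=3*2+1=7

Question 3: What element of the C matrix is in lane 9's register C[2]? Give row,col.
10,2

L=9→G=9>>2=2, T=9&3=1
[2]→row 2+8=10  col 1·2+0=2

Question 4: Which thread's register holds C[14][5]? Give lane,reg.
r=14→G=6,rhi=1  c=5→T=2,p=1
L=6*4+2=26  i=1*2+1=3

26,3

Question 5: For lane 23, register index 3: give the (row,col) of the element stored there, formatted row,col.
lane 23: gr=5 (23/4), th=3 (23%4)
i=3: r=5+8=13, c=3*2+1=7

13,7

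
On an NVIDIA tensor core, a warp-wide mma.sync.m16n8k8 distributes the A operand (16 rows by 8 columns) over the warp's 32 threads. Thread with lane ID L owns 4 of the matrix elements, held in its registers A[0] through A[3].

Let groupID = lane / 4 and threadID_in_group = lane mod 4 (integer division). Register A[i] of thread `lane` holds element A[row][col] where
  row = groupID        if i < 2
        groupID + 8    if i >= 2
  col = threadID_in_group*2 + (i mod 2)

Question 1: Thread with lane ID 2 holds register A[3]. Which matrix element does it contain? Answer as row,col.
lane 2→2/4=0, 2 mod 4=2
i=3  r:0+8→8  c:2·2+1→5

8,5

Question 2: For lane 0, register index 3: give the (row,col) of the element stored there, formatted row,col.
0: gr=0,th=0
[3] (0+8,0*2+1) = (8,1)

8,1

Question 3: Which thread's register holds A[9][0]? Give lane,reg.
4,2

r=9⇒gr=1,Rb=1  c=0⇒th=0,odd=0
L=1*4+0=4  i=1*2+0=2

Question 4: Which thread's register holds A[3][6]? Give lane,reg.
15,0

r=3⇒gr=3,Rb=0  c=6⇒th=3,odd=0
L=3*4+3=15  i=0*2+0=0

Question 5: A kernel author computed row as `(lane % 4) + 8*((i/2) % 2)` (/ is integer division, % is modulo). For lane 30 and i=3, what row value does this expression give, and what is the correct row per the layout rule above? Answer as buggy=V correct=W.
buggy=10 correct=15

`(lane % 4) + 8*((i/2) % 2)`[30,3]->10
30: gid=7,tid=2
[3] (7+8,2*2+1) = (15,5)
row: 10 vs 15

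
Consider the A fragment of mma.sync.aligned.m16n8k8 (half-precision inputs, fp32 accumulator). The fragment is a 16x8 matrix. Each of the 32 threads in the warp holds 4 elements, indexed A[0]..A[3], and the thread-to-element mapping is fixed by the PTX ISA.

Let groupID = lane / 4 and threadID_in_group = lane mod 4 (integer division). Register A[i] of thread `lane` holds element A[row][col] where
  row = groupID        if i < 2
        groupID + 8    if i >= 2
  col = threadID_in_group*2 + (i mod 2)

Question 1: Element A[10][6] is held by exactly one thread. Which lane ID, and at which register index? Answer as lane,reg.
11,2

r:10=>grp=2,rB=1  c:6=>tig=3,lo=0
L=2*4+3=11  i=1*2+0=2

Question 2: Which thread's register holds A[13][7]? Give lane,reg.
r=13⇒gr=5,Rb=1  c=7⇒th=3,odd=1
L=5*4+3=23  i=1*2+1=3

23,3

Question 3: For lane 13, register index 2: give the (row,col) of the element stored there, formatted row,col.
L=13->gid=13>>2=3, tid=13&3=1
[2]->row 3+8=11  col 1·2+0=2

11,2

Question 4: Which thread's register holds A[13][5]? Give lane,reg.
r:13=>grp=5,rB=1  c:5=>tig=2,lo=1
L=5*4+2=22  i=1*2+1=3

22,3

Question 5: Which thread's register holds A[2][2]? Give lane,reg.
9,0

r: 2->gid=2,r8=0  c: 2->tid=1,i&1=0
L=2*4+1=9  i=0*2+0=0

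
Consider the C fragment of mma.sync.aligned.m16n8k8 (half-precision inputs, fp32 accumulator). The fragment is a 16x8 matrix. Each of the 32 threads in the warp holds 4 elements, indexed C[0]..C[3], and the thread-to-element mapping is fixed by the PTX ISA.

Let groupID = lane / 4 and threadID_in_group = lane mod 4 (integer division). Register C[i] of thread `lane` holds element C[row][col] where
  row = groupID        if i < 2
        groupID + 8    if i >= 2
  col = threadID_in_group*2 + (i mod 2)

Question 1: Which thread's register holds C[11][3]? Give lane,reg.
13,3

r=11⇒gr=3,Rb=1  c=3⇒th=1,odd=1
L=3*4+1=13  i=1*2+1=3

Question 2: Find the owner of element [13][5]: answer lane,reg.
r=13->g=5,rb=1  c=5->t=2,b0=1
L=5*4+2=22  i=1*2+1=3

22,3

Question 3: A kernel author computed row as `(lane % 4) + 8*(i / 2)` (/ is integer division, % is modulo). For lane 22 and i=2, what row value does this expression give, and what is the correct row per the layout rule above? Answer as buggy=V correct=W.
`(lane % 4) + 8*(i / 2)`[22,2]=>10
L=22=>grp=22>>2=5, tig=22&3=2
[2]=>row 5+8=13  col 2·2+0=4
row: 10 vs 13

buggy=10 correct=13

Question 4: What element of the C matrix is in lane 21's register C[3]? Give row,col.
13,3

21: g=5,t=1
[3] (5+8,1*2+1) = (13,3)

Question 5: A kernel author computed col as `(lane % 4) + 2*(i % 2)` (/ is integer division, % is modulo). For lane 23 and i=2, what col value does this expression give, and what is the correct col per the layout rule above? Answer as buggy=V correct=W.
`(lane % 4) + 2*(i % 2)`[23,2]=>3
lane 23: grp=5 (23/4), tig=3 (23%4)
i=2: r=5+8=13, c=3*2+0=6
col: 3 vs 6

buggy=3 correct=6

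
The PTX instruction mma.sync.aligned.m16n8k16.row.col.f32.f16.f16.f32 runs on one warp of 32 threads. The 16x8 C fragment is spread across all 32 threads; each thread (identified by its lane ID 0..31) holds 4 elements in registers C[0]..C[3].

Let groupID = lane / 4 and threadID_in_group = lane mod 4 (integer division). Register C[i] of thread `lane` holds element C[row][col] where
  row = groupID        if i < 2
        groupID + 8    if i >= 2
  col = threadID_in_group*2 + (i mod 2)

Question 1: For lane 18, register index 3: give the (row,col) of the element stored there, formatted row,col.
12,5

lane 18->18/4=4, 18 mod 4=2
i=3  r:4+8->12  c:2·2+1->5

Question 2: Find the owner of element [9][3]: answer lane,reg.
5,3

r: 9->gid=1,r8=1  c: 3->tid=1,i&1=1
L=1*4+1=5  i=1*2+1=3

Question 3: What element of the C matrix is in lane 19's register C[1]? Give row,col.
lane 19->19/4=4, 19 mod 4=3
i=1  r:4+0->4  c:2·3+1->7

4,7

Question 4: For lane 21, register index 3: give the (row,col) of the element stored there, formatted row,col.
13,3

lane 21=>21/4=5, 21 mod 4=1
i=3  r:5+8=>13  c:2·1+1=>3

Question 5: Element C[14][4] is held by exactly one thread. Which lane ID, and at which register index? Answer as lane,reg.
26,2

r: 14->gid=6,r8=1  c: 4->tid=2,i&1=0
L=6*4+2=26  i=1*2+0=2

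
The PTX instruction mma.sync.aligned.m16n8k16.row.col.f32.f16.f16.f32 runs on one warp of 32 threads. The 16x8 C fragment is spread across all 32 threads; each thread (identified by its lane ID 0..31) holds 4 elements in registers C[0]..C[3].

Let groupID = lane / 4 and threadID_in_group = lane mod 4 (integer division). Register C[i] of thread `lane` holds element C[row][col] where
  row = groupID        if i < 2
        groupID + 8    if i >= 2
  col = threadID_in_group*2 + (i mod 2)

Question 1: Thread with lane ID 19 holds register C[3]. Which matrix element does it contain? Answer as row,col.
lane 19: g=4 (19/4), t=3 (19%4)
i=3: r=4+8=12, c=3*2+1=7

12,7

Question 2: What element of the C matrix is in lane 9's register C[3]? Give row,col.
9: G=2,T=1
[3] (2+8,1*2+1) = (10,3)

10,3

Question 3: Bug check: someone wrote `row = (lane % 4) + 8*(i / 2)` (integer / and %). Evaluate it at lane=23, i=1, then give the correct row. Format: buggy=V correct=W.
`(lane % 4) + 8*(i / 2)`[23,1]=>3
lane 23=>23/4=5, 23 mod 4=3
i=1  r:5+0=>5  c:2·3+1=>7
row: 3 vs 5

buggy=3 correct=5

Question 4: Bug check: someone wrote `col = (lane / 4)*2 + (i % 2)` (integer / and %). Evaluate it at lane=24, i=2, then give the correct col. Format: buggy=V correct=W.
`(lane / 4)*2 + (i % 2)`[24,2]→12
lane 24: G=6 (24/4), T=0 (24%4)
i=2: r=6+8=14, c=0*2+0=0
col: 12 vs 0

buggy=12 correct=0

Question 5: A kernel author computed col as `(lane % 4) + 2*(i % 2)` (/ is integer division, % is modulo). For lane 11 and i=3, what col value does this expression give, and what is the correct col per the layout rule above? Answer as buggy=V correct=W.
buggy=5 correct=7

`(lane % 4) + 2*(i % 2)`[11,3]=>5
lane 11=>11/4=2, 11 mod 4=3
i=3  r:2+8=>10  c:2·3+1=>7
col: 5 vs 7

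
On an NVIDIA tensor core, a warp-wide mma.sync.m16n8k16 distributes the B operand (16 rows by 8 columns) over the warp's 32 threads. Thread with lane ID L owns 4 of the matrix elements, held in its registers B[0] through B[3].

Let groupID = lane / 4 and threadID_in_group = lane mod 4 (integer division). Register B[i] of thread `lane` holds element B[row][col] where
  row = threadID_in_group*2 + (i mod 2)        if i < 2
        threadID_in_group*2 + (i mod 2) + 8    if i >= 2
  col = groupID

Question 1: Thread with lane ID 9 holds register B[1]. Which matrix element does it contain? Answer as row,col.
3,2

lane 9: gr=2 (9/4), th=1 (9%4)
i=1: r=1*2+1+0=3, c=gr=2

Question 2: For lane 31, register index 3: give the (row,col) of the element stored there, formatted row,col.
15,7

lane 31->31/4=7, 31 mod 4=3
i=3  r:2·3+1+8->15  c:7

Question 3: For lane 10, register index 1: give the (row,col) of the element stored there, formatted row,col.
5,2

lane 10=>10/4=2, 10 mod 4=2
i=1  r:2·2+1+0=>5  c:2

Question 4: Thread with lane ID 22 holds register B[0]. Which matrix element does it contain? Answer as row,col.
4,5

22: grp=5,tig=2
[0] (2*2+0+0,5) = (4,5)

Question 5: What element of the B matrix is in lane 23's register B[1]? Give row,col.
L=23=>grp=23>>2=5, tig=23&3=3
[1]=>row 3·2+1+0=7  col grp=5

7,5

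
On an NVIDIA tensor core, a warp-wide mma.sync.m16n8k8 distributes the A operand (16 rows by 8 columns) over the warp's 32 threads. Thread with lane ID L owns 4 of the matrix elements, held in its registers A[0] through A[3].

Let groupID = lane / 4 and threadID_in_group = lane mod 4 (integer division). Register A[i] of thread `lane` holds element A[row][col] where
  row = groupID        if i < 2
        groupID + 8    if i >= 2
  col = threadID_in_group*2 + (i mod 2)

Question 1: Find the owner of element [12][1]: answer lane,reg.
r: 12->gid=4,r8=1  c: 1->tid=0,i&1=1
L=4*4+0=16  i=1*2+1=3

16,3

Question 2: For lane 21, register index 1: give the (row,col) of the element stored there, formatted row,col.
5,3

lane 21->21/4=5, 21 mod 4=1
i=1  r:5+0->5  c:2·1+1->3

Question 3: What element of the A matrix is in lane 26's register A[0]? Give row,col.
L=26->g=26>>2=6, t=26&3=2
[0]->row 6+0=6  col 2·2+0=4

6,4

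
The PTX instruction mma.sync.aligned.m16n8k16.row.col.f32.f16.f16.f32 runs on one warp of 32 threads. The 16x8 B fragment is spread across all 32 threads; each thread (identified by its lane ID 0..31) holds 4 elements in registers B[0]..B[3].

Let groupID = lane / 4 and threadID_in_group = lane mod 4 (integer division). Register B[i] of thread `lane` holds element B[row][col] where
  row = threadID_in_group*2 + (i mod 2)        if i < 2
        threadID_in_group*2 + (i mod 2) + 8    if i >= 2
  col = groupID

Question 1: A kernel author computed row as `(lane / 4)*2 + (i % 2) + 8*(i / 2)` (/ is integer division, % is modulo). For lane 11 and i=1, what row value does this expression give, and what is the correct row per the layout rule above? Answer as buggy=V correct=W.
buggy=5 correct=7

`(lane / 4)*2 + (i % 2) + 8*(i / 2)`[11,1]->5
lane 11: g=2 (11/4), t=3 (11%4)
i=1: r=3*2+1+0=7, c=g=2
row: 5 vs 7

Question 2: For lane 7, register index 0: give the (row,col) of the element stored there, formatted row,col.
lane 7: G=1 (7/4), T=3 (7%4)
i=0: r=3*2+0+0=6, c=G=1

6,1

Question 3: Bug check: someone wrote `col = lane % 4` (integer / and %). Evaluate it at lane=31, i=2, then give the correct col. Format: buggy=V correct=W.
`lane % 4`[31,2]→3
L=31→G=31>>2=7, T=31&3=3
[2]→row 3·2+0+8=14  col G=7
col: 3 vs 7

buggy=3 correct=7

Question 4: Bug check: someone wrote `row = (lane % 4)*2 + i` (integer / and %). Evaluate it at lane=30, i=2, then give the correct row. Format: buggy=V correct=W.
`(lane % 4)*2 + i`[30,2]=>6
lane 30: grp=7 (30/4), tig=2 (30%4)
i=2: r=2*2+0+8=12, c=grp=7
row: 6 vs 12

buggy=6 correct=12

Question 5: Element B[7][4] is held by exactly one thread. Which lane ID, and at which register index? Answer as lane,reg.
c=4->g=4  r=7->rb=0,t=3,b0=1
L=4*4+3=19  i=0*2+1=1

19,1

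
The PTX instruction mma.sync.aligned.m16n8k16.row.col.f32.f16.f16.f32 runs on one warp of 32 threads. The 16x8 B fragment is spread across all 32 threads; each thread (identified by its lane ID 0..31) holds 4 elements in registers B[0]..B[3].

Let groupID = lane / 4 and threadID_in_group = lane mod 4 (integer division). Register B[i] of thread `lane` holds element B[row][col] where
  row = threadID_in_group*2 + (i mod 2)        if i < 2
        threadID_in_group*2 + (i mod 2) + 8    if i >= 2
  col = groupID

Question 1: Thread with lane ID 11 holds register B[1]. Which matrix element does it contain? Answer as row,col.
7,2

lane 11->11/4=2, 11 mod 4=3
i=1  r:2·3+1+0->7  c:2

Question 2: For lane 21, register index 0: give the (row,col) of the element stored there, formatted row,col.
lane 21: gid=5 (21/4), tid=1 (21%4)
i=0: r=1*2+0+0=2, c=gid=5

2,5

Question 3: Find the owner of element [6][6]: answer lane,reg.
c: 6->gid=6  r: 6->r8=0,tid=3,i&1=0
L=6*4+3=27  i=0*2+0=0

27,0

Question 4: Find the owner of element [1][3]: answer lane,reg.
12,1

c:3=>grp=3  r:1=>rB=0,tig=0,lo=1
L=3*4+0=12  i=0*2+1=1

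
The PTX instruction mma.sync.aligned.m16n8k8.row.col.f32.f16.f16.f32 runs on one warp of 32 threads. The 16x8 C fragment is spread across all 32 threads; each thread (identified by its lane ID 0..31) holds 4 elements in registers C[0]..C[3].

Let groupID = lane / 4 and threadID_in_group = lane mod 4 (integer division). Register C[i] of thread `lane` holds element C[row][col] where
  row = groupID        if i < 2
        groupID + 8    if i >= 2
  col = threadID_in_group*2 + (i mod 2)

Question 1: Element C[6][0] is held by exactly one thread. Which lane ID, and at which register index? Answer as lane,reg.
r: 6->gid=6,r8=0  c: 0->tid=0,i&1=0
L=6*4+0=24  i=0*2+0=0

24,0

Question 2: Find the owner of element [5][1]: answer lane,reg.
20,1

r=5->g=5,rb=0  c=1->t=0,b0=1
L=5*4+0=20  i=0*2+1=1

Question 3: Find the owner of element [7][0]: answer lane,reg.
r:7=>grp=7,rB=0  c:0=>tig=0,lo=0
L=7*4+0=28  i=0*2+0=0

28,0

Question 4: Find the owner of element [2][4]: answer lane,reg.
r=2→G=2,rhi=0  c=4→T=2,p=0
L=2*4+2=10  i=0*2+0=0

10,0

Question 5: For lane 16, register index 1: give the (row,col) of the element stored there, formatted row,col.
lane 16: gr=4 (16/4), th=0 (16%4)
i=1: r=4+0=4, c=0*2+1=1

4,1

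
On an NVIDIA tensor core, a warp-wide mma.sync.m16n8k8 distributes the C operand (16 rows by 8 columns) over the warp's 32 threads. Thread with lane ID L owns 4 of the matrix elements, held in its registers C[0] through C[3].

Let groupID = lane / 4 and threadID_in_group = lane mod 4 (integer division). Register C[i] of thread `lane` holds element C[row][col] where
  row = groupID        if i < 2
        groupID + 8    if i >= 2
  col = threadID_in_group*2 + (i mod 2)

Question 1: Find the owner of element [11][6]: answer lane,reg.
15,2

r:11=>grp=3,rB=1  c:6=>tig=3,lo=0
L=3*4+3=15  i=1*2+0=2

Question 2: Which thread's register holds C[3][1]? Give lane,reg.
12,1

r=3->g=3,rb=0  c=1->t=0,b0=1
L=3*4+0=12  i=0*2+1=1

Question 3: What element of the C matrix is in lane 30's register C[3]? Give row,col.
lane 30: gid=7 (30/4), tid=2 (30%4)
i=3: r=7+8=15, c=2*2+1=5

15,5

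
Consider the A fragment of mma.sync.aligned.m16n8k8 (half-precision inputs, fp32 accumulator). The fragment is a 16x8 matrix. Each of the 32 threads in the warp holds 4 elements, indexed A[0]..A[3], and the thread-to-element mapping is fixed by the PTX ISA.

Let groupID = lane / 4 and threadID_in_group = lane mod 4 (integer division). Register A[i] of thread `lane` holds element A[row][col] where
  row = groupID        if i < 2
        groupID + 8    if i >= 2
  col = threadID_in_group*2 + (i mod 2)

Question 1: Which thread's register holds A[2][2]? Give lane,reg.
r=2→G=2,rhi=0  c=2→T=1,p=0
L=2*4+1=9  i=0*2+0=0

9,0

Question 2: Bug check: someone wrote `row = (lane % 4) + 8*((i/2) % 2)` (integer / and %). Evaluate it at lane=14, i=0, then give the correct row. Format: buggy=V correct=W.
`(lane % 4) + 8*((i/2) % 2)`[14,0]→2
L=14→G=14>>2=3, T=14&3=2
[0]→row 3+0=3  col 2·2+0=4
row: 2 vs 3

buggy=2 correct=3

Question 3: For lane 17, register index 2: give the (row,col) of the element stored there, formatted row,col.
12,2

L=17->g=17>>2=4, t=17&3=1
[2]->row 4+8=12  col 1·2+0=2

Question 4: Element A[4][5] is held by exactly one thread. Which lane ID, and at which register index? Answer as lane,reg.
18,1

r:4=>grp=4,rB=0  c:5=>tig=2,lo=1
L=4*4+2=18  i=0*2+1=1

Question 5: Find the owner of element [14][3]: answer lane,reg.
25,3

r=14⇒gr=6,Rb=1  c=3⇒th=1,odd=1
L=6*4+1=25  i=1*2+1=3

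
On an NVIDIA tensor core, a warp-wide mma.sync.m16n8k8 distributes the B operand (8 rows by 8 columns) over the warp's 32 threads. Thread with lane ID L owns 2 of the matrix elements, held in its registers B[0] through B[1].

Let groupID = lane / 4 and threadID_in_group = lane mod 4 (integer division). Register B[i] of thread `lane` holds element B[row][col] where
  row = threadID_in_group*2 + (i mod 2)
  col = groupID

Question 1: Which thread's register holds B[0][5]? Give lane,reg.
c=5→G=5  r=0→T=0,p=0
L=5*4+0=20  i=0=0

20,0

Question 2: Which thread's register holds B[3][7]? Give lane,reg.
c=7⇒gr=7  r=3⇒th=1,odd=1
L=7*4+1=29  i=1=1

29,1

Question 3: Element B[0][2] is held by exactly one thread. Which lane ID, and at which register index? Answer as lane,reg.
8,0

c:2=>grp=2  r:0=>tig=0,lo=0
L=2*4+0=8  i=0=0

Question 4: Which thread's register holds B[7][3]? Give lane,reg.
15,1

c=3->g=3  r=7->t=3,b0=1
L=3*4+3=15  i=1=1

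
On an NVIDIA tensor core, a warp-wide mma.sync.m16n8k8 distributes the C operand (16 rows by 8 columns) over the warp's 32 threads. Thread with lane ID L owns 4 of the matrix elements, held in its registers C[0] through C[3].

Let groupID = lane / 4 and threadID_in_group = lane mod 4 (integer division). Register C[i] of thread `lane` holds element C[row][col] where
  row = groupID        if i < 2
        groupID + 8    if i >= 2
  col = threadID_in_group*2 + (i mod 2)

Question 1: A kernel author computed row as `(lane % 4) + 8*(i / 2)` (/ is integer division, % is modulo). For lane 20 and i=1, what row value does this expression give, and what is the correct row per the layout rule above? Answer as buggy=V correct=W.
`(lane % 4) + 8*(i / 2)`[20,1]->0
lane 20->20/4=5, 20 mod 4=0
i=1  r:5+0->5  c:2·0+1->1
row: 0 vs 5

buggy=0 correct=5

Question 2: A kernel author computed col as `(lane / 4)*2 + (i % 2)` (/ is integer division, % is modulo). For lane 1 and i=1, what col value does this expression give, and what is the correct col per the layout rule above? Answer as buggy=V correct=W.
`(lane / 4)*2 + (i % 2)`[1,1]=>1
lane 1=>1/4=0, 1 mod 4=1
i=1  r:0+0=>0  c:2·1+1=>3
col: 1 vs 3

buggy=1 correct=3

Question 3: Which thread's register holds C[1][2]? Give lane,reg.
r=1⇒gr=1,Rb=0  c=2⇒th=1,odd=0
L=1*4+1=5  i=0*2+0=0

5,0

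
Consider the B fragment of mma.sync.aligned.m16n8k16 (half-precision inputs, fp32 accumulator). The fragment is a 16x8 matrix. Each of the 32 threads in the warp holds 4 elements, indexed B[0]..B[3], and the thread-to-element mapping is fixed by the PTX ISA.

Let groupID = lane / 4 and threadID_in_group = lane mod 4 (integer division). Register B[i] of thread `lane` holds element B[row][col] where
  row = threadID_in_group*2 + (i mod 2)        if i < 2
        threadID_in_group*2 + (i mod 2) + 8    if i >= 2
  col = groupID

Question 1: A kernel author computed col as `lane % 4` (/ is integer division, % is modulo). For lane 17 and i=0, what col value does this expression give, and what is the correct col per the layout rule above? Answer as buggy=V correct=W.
`lane % 4`[17,0]⇒1
lane 17: gr=4 (17/4), th=1 (17%4)
i=0: r=1*2+0+0=2, c=gr=4
col: 1 vs 4

buggy=1 correct=4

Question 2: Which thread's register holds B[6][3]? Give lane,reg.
15,0

c:3=>grp=3  r:6=>rB=0,tig=3,lo=0
L=3*4+3=15  i=0*2+0=0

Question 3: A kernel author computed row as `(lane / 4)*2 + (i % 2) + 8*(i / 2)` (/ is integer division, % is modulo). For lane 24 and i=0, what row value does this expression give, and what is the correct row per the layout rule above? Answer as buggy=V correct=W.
`(lane / 4)*2 + (i % 2) + 8*(i / 2)`[24,0]->12
L=24->gid=24>>2=6, tid=24&3=0
[0]->row 0·2+0+0=0  col gid=6
row: 12 vs 0

buggy=12 correct=0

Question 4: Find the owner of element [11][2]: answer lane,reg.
c=2→G=2  r=11→rhi=1,T=1,p=1
L=2*4+1=9  i=1*2+1=3

9,3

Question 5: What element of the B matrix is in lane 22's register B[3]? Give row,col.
13,5

L=22->g=22>>2=5, t=22&3=2
[3]->row 2·2+1+8=13  col g=5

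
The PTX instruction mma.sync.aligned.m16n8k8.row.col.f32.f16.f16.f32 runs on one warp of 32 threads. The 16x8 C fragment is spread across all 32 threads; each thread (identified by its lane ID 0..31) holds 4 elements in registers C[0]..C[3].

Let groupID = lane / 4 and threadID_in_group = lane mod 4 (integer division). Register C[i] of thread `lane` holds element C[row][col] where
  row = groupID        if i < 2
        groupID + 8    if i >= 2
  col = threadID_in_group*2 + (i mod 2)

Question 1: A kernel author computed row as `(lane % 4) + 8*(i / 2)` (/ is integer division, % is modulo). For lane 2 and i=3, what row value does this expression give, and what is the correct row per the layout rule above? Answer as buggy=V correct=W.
`(lane % 4) + 8*(i / 2)`[2,3]->10
L=2->gid=2>>2=0, tid=2&3=2
[3]->row 0+8=8  col 2·2+1=5
row: 10 vs 8

buggy=10 correct=8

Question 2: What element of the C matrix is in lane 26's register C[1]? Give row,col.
6,5

L=26=>grp=26>>2=6, tig=26&3=2
[1]=>row 6+0=6  col 2·2+1=5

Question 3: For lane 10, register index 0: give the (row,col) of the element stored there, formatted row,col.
lane 10: gid=2 (10/4), tid=2 (10%4)
i=0: r=2+0=2, c=2*2+0=4

2,4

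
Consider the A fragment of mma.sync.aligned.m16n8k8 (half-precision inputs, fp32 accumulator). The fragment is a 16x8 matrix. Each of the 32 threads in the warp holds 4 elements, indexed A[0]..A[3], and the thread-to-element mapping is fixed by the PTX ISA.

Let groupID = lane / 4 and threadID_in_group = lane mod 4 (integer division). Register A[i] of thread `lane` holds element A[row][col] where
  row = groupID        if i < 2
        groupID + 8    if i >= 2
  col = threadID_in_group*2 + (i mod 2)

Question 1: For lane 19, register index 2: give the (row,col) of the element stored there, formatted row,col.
12,6

L=19→G=19>>2=4, T=19&3=3
[2]→row 4+8=12  col 3·2+0=6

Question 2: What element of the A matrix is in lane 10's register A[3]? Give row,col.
10,5

L=10->g=10>>2=2, t=10&3=2
[3]->row 2+8=10  col 2·2+1=5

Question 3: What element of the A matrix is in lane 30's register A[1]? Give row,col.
7,5

30: gr=7,th=2
[1] (7+0,2*2+1) = (7,5)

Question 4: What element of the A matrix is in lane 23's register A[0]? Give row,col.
5,6

lane 23=>23/4=5, 23 mod 4=3
i=0  r:5+0=>5  c:2·3+0=>6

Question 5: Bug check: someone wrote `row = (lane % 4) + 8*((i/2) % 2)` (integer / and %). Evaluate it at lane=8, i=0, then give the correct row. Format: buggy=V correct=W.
`(lane % 4) + 8*((i/2) % 2)`[8,0]=>0
8: grp=2,tig=0
[0] (2+0,0*2+0) = (2,0)
row: 0 vs 2

buggy=0 correct=2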